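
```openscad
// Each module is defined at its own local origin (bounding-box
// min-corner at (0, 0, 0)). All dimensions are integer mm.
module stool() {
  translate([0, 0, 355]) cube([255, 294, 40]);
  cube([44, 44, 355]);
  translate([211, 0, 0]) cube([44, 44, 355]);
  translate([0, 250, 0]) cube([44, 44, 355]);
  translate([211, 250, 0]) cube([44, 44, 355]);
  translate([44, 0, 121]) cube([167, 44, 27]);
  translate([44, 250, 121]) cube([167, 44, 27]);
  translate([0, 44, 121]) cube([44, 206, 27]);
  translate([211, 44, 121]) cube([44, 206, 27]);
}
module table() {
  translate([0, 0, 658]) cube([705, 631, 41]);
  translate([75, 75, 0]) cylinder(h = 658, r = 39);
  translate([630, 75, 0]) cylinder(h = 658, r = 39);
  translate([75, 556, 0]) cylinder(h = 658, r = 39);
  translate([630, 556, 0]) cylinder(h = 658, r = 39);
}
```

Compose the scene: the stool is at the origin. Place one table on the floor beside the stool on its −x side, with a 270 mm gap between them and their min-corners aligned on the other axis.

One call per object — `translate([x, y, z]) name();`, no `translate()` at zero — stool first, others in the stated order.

stool();
translate([-975, 0, 0]) table();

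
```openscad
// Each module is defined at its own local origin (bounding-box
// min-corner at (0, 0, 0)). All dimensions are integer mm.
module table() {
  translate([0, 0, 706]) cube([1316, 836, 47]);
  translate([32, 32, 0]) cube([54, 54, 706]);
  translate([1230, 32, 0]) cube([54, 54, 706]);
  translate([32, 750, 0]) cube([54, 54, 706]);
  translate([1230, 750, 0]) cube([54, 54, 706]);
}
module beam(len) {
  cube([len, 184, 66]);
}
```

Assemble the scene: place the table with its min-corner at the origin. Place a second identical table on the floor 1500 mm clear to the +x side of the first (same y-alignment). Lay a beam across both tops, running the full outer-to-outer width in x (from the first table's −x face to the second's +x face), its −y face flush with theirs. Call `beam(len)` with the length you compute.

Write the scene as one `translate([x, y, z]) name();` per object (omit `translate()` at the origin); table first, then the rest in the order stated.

table();
translate([2816, 0, 0]) table();
translate([0, 0, 753]) beam(4132);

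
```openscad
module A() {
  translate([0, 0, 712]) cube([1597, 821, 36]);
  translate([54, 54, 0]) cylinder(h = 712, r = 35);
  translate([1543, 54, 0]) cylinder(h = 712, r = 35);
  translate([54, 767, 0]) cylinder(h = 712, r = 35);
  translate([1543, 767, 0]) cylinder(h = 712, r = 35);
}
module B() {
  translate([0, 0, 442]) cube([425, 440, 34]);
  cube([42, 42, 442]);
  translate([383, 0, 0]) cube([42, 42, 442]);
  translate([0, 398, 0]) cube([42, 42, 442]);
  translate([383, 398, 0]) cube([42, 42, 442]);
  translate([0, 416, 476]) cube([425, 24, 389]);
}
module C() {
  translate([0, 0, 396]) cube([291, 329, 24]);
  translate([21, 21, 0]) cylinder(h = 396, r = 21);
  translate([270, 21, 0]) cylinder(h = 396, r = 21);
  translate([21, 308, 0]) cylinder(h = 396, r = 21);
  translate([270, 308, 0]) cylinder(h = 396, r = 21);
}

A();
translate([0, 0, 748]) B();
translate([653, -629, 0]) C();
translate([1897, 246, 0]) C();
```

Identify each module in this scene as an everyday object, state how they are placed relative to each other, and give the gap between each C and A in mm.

A is a table. B is a chair. C is a stool. The chair is on top of the table. Two stools sit around the table at the −y, +x sides. The gap between each stool and the table is 300 mm.

Each stool's nearest face is 300 mm from the table's bounding box.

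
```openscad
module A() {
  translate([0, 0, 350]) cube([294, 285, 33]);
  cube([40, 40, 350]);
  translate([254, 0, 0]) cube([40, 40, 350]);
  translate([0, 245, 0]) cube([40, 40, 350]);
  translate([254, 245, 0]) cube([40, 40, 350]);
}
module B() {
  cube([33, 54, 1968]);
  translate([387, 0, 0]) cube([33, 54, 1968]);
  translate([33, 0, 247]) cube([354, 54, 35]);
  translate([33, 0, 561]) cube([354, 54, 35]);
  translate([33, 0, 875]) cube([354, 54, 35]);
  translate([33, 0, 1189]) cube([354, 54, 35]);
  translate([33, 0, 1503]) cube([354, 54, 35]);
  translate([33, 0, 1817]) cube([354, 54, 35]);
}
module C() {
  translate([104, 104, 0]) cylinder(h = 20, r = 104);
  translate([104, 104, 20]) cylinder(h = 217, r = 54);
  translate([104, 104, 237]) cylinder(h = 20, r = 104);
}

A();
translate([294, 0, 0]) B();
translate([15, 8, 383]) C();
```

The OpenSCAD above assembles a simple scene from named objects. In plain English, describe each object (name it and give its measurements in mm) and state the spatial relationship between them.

A is a four-legged stool. The seat is 294×285 mm, 33 mm thick, top at z = 383 mm. It stands on four square legs, each 40×40 mm in cross-section, from z = 0 to the seat underside, each flush with a corner of the seat.

B is a straight ladder. Two 33×54 mm vertical rails, 1968 mm tall, stand 420 mm apart (outside-to-outside) with their front faces coplanar on the −y side. 6 rungs, each 54 mm deep and 35 mm tall, span between the inner faces of the rails, front faces flush with the rails. The lowest rung's underside is at z = 247 mm and rungs are spaced 314 mm apart (underside to underside).

C is a spool: two coaxial disc flanges of radius 104 mm and thickness 20 mm, joined by a core cylinder of radius 54 mm and height 217 mm. The lower flange rests on z = 0 and the three cylinders share a vertical axis.

The ladder is against the stool's +x side, with their −y faces flush. The spool is on top of the stool.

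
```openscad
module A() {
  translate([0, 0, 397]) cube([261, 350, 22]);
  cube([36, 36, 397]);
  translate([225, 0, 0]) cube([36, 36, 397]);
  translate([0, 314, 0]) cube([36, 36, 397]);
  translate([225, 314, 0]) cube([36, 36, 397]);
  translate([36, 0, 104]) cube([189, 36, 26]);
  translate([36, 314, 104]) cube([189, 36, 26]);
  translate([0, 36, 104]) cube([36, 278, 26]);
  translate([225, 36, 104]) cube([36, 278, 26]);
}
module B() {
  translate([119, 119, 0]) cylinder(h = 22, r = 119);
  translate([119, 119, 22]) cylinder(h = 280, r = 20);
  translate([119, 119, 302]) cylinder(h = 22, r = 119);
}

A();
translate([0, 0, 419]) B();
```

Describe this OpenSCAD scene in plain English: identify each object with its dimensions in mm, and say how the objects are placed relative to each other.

A is a four-legged stool. The seat is 261×350 mm, 22 mm thick, top at z = 419 mm. It stands on four square legs, each 36×36 mm in cross-section, from z = 0 to the seat underside, each flush with a corner of the seat. Four stretchers, 36 mm wide and 26 mm tall, connect adjacent legs with their undersides at z = 104 mm, each running between the inner faces of the legs it joins and aligned with the legs' outer faces on the other axis.

B is a spool: two coaxial disc flanges of radius 119 mm and thickness 22 mm, joined by a core cylinder of radius 20 mm and height 280 mm. The lower flange rests on z = 0 and the three cylinders share a vertical axis.

The spool is on top of the stool.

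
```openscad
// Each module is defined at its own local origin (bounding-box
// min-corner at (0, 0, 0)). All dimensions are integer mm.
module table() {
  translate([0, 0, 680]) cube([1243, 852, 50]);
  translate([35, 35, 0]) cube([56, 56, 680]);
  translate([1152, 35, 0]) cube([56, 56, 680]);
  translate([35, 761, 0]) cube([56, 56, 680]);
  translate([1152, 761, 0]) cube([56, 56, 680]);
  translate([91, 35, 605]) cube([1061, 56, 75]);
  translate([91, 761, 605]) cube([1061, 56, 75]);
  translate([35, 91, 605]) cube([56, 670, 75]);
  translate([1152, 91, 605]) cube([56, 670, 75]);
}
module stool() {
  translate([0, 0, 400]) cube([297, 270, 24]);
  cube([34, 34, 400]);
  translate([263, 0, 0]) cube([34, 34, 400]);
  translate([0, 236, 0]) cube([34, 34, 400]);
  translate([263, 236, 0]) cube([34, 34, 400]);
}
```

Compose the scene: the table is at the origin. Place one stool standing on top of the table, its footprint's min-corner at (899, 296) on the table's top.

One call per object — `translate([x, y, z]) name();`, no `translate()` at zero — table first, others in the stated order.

table();
translate([899, 296, 730]) stool();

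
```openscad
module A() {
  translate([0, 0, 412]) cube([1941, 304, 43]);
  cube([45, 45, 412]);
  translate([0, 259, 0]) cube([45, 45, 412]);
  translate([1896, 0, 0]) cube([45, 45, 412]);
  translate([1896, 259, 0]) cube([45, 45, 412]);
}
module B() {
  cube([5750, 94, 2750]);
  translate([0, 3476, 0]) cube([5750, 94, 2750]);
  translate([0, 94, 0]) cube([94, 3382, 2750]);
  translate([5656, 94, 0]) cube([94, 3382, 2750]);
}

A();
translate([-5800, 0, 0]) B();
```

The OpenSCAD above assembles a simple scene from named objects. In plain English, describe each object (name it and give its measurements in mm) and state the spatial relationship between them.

A is a bench: a 1941×304 mm seat slab, 43 mm thick, top at z = 455 mm, on four 45×45 mm square legs flush with the seat corners and standing on z = 0.

B is the wall frame of a small rectangular building: four walls, each 2750 mm tall and 94 mm thick, enclosing a footprint 5750 mm (x) by 3570 mm (y) outside-to-outside, with no floor or roof. The front and back walls (the −y and +y sides) span the full width; the two side walls fit between them.

The house frame is on the floor beside the bench on its −x side.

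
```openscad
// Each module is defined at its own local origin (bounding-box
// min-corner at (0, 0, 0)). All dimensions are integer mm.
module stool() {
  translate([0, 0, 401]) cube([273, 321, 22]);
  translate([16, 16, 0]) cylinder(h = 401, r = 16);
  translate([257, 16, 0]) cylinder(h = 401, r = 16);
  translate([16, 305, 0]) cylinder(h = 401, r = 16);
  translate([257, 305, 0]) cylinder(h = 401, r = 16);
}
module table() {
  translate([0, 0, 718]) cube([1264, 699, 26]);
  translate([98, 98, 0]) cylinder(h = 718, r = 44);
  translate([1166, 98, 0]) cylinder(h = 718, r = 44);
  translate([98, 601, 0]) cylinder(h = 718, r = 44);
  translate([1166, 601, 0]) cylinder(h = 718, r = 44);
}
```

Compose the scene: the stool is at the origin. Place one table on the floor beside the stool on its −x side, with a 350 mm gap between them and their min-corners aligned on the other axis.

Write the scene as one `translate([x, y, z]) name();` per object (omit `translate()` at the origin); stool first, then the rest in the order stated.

stool();
translate([-1614, 0, 0]) table();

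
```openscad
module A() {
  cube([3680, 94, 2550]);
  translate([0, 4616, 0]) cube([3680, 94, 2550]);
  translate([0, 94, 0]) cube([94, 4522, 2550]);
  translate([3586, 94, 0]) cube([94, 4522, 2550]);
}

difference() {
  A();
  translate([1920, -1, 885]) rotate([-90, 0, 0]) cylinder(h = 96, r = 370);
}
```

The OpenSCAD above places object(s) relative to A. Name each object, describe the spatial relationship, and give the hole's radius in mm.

A is a house frame. The house frame has a circular hole through its front wall. The hole's radius is 370 mm.

The subtracted cylinder has r = 370 mm.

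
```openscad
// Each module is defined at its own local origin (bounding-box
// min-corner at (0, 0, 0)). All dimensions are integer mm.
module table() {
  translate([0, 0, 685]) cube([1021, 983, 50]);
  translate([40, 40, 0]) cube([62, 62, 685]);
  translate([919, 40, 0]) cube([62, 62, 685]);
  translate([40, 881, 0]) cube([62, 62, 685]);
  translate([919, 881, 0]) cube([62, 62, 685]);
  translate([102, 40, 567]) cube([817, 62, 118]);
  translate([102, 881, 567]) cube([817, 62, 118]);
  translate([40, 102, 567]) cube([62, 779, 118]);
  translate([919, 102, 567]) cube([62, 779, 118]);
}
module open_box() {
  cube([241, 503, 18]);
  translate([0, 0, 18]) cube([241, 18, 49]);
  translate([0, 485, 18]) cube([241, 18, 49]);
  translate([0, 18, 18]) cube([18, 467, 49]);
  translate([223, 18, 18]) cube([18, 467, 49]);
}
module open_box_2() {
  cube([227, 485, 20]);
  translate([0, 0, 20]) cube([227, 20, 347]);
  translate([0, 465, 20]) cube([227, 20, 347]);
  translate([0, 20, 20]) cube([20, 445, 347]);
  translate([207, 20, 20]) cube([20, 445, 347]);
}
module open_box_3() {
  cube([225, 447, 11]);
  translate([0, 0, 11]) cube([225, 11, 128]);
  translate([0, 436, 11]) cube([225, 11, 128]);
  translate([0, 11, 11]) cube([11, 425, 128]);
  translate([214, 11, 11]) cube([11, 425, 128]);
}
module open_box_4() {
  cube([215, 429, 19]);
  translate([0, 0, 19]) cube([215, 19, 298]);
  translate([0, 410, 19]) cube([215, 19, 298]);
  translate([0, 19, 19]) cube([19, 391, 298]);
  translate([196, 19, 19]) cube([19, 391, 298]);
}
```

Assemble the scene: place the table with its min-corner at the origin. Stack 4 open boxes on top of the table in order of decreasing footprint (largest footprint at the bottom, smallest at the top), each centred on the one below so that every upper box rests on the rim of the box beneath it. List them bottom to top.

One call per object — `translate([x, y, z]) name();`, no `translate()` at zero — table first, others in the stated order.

table();
translate([390, 240, 735]) open_box();
translate([397, 249, 802]) open_box_2();
translate([398, 268, 1169]) open_box_3();
translate([403, 277, 1308]) open_box_4();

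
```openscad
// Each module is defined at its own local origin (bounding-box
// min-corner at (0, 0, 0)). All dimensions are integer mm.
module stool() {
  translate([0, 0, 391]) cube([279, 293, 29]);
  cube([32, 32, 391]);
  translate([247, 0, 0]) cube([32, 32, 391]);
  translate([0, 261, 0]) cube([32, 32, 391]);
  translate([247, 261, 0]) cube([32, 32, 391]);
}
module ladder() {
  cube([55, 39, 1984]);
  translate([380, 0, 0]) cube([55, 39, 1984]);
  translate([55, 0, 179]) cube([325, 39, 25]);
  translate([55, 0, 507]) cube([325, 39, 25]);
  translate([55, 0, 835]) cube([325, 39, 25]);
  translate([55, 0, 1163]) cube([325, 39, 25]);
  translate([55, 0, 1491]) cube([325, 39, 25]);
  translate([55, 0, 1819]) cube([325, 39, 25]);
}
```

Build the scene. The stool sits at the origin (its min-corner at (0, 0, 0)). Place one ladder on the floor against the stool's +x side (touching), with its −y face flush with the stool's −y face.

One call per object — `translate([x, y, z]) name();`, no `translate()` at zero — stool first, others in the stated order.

stool();
translate([279, 0, 0]) ladder();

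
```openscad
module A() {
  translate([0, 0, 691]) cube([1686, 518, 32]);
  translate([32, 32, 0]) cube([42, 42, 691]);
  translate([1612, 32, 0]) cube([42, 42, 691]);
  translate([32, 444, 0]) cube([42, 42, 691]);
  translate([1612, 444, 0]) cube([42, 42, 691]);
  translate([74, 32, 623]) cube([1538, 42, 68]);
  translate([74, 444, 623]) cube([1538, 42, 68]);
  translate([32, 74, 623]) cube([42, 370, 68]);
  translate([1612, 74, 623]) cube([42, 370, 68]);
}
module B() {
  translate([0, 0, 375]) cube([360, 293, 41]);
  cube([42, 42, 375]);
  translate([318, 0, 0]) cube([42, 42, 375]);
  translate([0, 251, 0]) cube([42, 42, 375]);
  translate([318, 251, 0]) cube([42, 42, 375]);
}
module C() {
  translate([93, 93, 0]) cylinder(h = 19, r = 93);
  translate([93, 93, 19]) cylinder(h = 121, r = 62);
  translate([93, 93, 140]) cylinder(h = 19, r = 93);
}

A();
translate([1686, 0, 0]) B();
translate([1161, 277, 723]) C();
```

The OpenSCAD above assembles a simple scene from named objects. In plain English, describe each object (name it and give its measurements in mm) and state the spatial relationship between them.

A is a table with a 1686×518 mm rectangular top, 32 mm thick, top surface at z = 723 mm, supported by four 42×42 mm square legs, each inset 32 mm from the nearest pair of top edges, running from the floor. Four apron rails, 42 mm thick and 68 mm tall, run between adjacent legs with their top edges flush with the underside of the top and their outer faces flush with the legs' outer faces.

B is a four-legged stool. The seat is a 360×293×41 mm slab whose top surface is at z = 416 mm; four square legs, each 42×42 mm in cross-section, run from the floor (z = 0) to the underside of the seat, each flush with a corner of the seat.

C is a spool: two coaxial disc flanges of radius 93 mm and thickness 19 mm, joined by a core cylinder of radius 62 mm and height 121 mm. The lower flange rests on z = 0 and the three cylinders share a vertical axis.

The stool is against the table's +x side, with their −y faces flush. The spool is on top of the table.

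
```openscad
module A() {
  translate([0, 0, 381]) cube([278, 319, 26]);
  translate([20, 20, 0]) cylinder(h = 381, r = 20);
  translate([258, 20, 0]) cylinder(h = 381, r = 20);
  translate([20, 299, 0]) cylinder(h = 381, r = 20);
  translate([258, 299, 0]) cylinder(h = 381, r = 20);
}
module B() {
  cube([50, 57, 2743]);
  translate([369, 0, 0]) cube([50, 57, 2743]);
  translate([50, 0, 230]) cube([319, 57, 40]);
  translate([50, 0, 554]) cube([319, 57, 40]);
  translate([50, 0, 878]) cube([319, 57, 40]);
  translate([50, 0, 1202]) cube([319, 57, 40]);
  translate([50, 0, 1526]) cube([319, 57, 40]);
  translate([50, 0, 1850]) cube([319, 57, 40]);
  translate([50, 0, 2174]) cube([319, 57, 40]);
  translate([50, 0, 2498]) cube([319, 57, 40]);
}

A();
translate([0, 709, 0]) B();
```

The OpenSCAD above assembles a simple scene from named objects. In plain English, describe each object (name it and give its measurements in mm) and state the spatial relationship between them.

A is a four-legged stool. The seat is 278×319 mm, 26 mm thick, top at z = 407 mm. It stands on four round legs, each 40 mm in diameter, from z = 0 to the seat underside, each leg's axis is inset half a diameter from the nearest pair of seat edges (so the leg's bounding box is flush with the corner).

B is a straight ladder. Two 50×57 mm vertical rails, 2743 mm tall, stand 419 mm apart (outside-to-outside) with their front faces coplanar on the −y side. 8 rungs, each 57 mm deep and 40 mm tall, span between the inner faces of the rails, front faces flush with the rails. The lowest rung's underside is at z = 230 mm and rungs are spaced 324 mm apart (underside to underside).

The ladder is on the floor beside the stool on its +y side.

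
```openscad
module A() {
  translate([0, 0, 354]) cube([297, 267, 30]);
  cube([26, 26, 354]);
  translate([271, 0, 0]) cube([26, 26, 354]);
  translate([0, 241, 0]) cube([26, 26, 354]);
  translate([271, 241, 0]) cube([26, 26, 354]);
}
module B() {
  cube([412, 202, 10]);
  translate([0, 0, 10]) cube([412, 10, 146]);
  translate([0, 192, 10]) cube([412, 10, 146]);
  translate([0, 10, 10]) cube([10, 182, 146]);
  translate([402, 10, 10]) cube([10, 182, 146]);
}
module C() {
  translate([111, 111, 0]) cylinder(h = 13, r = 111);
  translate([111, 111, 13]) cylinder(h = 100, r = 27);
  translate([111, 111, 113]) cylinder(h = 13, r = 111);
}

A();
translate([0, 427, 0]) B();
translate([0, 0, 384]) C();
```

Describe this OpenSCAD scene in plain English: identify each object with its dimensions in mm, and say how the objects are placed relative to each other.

A is a four-legged stool. The seat is a 297×267×30 mm slab whose top surface is at z = 384 mm; four square legs, each 26×26 mm in cross-section, run from the floor (z = 0) to the underside of the seat, each flush with a corner of the seat.

B is an open-topped rectangular box: outside dimensions 412×202×156 mm, with a uniform wall and base thickness of 10 mm. The base is a full 412×202 slab on the floor; four walls sit on top of the base. The front and back walls (the −y and +y sides) span the full width; the two side walls fit between them.

C is a spool: two coaxial disc flanges of radius 111 mm and thickness 13 mm, joined by a core cylinder of radius 27 mm and height 100 mm. The lower flange rests on z = 0 and the three cylinders share a vertical axis.

The open box is on the floor beside the stool on its +y side. The spool is on top of the stool.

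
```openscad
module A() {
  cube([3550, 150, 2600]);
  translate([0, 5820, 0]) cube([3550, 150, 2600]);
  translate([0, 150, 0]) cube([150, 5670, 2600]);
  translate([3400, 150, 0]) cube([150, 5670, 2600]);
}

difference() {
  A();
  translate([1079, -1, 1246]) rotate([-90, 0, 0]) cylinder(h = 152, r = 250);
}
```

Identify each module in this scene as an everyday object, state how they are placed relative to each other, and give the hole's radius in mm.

The subtracted cylinder has r = 250 mm.

A is a house frame. The house frame has a circular hole through its front wall. The hole's radius is 250 mm.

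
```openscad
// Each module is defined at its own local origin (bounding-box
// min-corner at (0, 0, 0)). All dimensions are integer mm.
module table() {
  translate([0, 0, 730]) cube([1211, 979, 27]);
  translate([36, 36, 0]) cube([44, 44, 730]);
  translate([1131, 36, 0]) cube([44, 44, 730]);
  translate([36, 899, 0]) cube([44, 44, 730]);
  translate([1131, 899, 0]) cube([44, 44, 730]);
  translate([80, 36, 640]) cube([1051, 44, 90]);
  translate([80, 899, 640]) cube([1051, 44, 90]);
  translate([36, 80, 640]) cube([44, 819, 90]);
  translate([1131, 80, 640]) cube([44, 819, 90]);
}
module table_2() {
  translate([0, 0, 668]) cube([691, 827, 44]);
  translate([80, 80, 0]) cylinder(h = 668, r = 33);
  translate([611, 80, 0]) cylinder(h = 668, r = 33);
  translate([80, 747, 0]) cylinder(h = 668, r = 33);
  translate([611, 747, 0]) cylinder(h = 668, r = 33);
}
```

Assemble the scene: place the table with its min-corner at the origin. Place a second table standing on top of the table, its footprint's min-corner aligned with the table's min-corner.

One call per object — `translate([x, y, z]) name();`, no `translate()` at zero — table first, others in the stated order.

table();
translate([0, 0, 757]) table_2();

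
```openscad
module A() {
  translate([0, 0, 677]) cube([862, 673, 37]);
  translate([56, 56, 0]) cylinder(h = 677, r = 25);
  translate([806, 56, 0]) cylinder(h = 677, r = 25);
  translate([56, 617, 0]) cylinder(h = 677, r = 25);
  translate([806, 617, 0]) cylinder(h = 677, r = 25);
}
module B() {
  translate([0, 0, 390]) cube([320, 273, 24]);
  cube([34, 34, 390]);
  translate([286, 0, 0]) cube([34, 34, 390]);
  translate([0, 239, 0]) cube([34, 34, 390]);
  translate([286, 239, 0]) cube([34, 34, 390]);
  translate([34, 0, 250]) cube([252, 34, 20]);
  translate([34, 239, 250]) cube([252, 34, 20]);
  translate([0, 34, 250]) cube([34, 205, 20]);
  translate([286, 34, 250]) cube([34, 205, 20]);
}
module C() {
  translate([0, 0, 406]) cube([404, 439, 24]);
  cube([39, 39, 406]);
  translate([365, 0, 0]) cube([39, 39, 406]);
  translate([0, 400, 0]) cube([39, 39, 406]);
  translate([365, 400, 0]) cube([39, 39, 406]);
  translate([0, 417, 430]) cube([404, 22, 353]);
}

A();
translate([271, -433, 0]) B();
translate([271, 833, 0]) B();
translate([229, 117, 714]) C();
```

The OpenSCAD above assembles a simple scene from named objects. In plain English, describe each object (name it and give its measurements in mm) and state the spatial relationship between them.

A is a table with a 862×673 mm rectangular top, 37 mm thick, top surface at z = 714 mm, supported by four round legs of 50 mm diameter, each leg's bounding box inset 31 mm from the nearest pair of top edges, running from the floor.

B is a four-legged stool. The seat is a 320×273×24 mm slab whose top surface is at z = 414 mm; four square legs, each 34×34 mm in cross-section, run from the floor (z = 0) to the underside of the seat, each flush with a corner of the seat. Four stretchers, 34 mm wide and 20 mm tall, connect adjacent legs with their undersides at z = 250 mm, each running between the inner faces of the legs it joins and aligned with the legs' outer faces on the other axis.

C is a chair: 404×439 mm seat, 24 mm thick, top at z = 430 mm, on four 39 mm square corner legs flush with the seat edges. A 22 mm thick backrest slab spans the full seat width, extending 353 mm above the seat top, its back face flush with the seat's +y edge.

Two stools sit around the table at the −y, +y sides. The chair is on top of the table, centred.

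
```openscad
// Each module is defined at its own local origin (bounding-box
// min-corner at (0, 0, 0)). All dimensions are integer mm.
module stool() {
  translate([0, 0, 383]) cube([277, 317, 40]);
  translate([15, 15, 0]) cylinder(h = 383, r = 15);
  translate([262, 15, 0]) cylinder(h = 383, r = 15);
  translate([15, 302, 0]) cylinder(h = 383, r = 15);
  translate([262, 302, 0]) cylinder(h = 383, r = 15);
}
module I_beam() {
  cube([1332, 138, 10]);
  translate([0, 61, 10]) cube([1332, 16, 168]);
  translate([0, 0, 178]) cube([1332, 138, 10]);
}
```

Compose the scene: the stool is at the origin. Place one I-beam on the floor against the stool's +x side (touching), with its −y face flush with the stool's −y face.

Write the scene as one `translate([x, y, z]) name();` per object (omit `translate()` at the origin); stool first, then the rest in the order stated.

stool();
translate([277, 0, 0]) I_beam();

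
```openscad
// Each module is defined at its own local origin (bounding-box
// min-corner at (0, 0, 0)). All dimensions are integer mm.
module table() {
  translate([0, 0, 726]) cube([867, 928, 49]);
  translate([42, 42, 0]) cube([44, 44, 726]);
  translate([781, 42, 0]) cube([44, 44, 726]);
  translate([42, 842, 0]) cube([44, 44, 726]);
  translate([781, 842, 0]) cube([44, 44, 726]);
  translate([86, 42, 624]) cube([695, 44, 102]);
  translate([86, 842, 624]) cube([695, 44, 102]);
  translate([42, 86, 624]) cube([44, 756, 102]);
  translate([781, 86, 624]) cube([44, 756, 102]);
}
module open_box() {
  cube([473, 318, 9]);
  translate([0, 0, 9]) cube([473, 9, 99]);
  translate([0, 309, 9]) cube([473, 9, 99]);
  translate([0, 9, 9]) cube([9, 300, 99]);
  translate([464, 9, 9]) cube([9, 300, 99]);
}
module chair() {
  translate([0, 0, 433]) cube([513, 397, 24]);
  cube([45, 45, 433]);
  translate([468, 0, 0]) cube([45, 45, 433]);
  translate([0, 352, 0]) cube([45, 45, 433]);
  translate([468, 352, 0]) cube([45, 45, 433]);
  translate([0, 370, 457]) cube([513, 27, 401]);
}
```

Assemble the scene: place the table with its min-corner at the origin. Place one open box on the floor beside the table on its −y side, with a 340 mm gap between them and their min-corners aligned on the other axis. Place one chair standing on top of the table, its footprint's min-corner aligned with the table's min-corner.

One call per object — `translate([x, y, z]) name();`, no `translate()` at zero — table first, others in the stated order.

table();
translate([0, -658, 0]) open_box();
translate([0, 0, 775]) chair();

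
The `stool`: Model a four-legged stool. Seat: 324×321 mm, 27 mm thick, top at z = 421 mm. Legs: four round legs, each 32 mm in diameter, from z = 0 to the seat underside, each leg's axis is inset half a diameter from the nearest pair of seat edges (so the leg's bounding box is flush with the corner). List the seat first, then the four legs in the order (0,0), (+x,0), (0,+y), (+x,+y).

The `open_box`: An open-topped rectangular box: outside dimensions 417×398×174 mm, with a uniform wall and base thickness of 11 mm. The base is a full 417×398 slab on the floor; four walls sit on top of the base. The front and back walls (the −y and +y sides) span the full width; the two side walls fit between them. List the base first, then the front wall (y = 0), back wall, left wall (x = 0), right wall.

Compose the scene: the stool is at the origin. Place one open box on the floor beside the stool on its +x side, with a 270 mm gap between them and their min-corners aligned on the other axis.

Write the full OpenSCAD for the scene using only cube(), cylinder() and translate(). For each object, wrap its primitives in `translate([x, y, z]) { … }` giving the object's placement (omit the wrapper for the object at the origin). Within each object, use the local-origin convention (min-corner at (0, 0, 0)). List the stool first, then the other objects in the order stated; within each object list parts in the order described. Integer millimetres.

translate([0, 0, 394]) cube([324, 321, 27]);
translate([16, 16, 0]) cylinder(h = 394, r = 16);
translate([308, 16, 0]) cylinder(h = 394, r = 16);
translate([16, 305, 0]) cylinder(h = 394, r = 16);
translate([308, 305, 0]) cylinder(h = 394, r = 16);
translate([594, 0, 0]) {
  cube([417, 398, 11]);
  translate([0, 0, 11]) cube([417, 11, 163]);
  translate([0, 387, 11]) cube([417, 11, 163]);
  translate([0, 11, 11]) cube([11, 376, 163]);
  translate([406, 11, 11]) cube([11, 376, 163]);
}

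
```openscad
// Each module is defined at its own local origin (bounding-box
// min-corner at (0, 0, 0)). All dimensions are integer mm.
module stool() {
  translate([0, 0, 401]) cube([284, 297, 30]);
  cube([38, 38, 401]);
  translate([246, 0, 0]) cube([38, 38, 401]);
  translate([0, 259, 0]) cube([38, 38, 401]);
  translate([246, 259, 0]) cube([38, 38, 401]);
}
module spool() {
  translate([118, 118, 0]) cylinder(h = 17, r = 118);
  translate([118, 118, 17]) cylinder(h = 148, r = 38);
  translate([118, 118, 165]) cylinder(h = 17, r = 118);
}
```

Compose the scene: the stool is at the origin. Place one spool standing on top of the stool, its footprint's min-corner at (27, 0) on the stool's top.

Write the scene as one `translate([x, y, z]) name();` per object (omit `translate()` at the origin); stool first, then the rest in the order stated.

stool();
translate([27, 0, 431]) spool();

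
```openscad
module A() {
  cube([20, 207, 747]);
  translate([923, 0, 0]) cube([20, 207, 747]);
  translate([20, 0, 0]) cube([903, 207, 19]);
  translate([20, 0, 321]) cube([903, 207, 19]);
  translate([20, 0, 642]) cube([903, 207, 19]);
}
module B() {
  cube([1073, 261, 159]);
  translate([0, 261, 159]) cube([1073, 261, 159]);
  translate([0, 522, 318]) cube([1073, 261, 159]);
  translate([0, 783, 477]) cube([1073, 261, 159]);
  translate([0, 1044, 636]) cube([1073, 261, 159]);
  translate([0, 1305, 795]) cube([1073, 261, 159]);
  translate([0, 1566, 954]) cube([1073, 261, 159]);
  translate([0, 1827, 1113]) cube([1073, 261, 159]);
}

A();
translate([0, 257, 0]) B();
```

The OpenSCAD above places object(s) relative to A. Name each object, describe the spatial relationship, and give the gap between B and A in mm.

A is a bookshelf. B is a staircase. The staircase is on the floor beside the bookshelf on its +y side. The gap between the staircase and the bookshelf is 50 mm.

The staircase's nearest face is 50 mm from the bookshelf's +y face.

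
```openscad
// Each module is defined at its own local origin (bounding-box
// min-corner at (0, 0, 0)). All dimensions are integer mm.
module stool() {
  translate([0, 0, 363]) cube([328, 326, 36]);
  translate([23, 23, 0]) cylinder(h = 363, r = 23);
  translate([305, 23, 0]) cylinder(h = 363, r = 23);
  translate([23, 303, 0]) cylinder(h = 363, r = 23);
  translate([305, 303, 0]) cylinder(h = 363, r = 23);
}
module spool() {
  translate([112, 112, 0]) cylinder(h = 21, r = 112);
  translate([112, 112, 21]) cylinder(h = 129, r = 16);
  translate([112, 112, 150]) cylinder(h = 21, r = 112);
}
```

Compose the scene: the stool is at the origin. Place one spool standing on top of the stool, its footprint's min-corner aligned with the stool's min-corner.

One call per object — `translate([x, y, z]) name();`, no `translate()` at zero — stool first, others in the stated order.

stool();
translate([0, 0, 399]) spool();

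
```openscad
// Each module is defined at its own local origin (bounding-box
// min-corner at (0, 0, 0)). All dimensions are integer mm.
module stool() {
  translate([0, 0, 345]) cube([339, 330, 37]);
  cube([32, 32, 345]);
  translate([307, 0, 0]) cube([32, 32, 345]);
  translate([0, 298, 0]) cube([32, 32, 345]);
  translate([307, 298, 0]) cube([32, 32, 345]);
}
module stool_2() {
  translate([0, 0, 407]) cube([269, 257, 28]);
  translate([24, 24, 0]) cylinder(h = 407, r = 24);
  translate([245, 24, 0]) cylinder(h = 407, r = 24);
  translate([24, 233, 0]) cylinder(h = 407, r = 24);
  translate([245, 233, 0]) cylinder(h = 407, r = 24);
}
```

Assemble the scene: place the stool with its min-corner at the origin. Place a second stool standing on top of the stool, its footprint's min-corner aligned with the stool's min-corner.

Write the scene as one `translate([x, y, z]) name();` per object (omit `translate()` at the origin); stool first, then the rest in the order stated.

stool();
translate([0, 0, 382]) stool_2();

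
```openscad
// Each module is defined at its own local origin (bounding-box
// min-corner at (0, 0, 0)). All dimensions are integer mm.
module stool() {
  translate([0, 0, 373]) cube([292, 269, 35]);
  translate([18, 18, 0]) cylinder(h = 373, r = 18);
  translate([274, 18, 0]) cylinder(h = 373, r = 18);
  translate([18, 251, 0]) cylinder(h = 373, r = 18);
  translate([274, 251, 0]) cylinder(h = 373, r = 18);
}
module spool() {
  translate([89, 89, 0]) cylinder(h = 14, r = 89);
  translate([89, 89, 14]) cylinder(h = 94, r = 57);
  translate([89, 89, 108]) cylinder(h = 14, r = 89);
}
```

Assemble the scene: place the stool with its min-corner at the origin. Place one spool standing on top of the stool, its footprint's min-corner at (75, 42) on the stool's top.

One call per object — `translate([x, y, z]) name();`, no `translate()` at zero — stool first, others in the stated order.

stool();
translate([75, 42, 408]) spool();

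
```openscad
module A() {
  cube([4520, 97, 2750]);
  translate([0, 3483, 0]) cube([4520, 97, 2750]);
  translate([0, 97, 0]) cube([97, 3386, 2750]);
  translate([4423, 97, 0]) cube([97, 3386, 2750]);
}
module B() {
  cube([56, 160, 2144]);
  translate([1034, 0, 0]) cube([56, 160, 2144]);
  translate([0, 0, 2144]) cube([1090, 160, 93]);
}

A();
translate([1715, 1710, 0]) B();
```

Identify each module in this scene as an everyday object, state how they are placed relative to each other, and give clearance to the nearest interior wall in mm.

A is a house frame. B is a door frame. The door frame sits inside the house frame, centred. The clearance to the nearest interior wall is 1613 mm.

Clearances: x = 1618, y = 1613; minimum 1613 mm.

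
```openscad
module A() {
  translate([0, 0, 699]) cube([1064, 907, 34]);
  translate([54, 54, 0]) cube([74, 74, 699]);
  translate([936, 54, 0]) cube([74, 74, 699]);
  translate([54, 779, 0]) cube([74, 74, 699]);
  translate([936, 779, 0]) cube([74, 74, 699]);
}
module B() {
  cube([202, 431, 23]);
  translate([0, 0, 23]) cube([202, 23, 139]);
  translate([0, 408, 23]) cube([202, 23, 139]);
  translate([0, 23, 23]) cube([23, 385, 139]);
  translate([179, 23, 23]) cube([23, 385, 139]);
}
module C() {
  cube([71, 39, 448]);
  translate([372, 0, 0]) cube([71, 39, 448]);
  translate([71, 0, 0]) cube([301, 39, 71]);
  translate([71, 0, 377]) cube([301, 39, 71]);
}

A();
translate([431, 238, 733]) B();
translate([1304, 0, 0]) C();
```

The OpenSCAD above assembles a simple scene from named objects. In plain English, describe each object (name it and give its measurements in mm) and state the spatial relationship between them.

A is a table with a 1064×907 mm rectangular top, 34 mm thick, top surface at z = 733 mm, supported by four 74×74 mm square legs, each inset 54 mm from the nearest pair of top edges, running from the floor.

B is an open-topped rectangular box: outside dimensions 202×431×162 mm, with a uniform wall and base thickness of 23 mm. The base is a full 202×431 slab on the floor; four walls sit on top of the base. The front and back walls (the −y and +y sides) span the full width; the two side walls fit between them.

C is a rectangular picture frame lying in the x–z plane (depth along y). The opening is 301 mm wide (x) by 306 mm tall (z), surrounded by a border 71 mm wide on all four sides. The frame is 39 mm deep and is made of two full-height vertical stiles with two horizontal rails fitted between them.

The open box is on top of the table, centred. The picture frame is on the floor beside the table on its +x side.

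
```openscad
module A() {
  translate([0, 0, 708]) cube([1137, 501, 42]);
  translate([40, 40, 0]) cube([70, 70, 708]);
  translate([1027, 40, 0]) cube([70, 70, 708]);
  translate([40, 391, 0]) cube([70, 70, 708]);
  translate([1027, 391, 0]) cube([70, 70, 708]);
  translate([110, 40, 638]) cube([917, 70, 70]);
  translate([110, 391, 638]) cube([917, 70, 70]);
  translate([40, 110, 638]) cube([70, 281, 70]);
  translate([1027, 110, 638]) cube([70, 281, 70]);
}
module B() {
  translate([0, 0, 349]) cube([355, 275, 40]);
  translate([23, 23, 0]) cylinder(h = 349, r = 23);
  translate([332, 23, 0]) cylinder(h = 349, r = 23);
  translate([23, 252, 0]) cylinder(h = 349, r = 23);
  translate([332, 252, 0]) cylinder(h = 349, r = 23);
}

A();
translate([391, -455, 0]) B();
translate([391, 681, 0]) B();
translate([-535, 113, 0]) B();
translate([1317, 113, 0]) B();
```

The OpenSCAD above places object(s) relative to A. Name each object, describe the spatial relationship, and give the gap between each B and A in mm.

A is a table. B is a stool. Four stools sit around the table at the −y, +y, −x, +x sides. The gap between each stool and the table is 180 mm.

Each stool's nearest face is 180 mm from the table's bounding box.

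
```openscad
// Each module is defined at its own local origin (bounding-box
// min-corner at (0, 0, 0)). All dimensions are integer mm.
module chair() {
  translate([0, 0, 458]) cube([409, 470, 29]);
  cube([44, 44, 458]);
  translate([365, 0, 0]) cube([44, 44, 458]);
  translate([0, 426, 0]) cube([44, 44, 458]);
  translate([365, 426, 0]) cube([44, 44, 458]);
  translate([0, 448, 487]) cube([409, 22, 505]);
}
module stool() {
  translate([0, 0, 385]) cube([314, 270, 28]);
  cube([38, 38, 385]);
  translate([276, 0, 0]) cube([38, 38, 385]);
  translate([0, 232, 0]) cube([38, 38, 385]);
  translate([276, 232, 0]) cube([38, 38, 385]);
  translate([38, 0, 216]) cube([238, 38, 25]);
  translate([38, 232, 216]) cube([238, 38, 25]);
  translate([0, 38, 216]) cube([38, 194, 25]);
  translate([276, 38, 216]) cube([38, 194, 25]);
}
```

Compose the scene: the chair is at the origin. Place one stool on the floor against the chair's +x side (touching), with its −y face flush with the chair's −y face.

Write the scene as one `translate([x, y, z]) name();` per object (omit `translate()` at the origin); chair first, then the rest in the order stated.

chair();
translate([409, 0, 0]) stool();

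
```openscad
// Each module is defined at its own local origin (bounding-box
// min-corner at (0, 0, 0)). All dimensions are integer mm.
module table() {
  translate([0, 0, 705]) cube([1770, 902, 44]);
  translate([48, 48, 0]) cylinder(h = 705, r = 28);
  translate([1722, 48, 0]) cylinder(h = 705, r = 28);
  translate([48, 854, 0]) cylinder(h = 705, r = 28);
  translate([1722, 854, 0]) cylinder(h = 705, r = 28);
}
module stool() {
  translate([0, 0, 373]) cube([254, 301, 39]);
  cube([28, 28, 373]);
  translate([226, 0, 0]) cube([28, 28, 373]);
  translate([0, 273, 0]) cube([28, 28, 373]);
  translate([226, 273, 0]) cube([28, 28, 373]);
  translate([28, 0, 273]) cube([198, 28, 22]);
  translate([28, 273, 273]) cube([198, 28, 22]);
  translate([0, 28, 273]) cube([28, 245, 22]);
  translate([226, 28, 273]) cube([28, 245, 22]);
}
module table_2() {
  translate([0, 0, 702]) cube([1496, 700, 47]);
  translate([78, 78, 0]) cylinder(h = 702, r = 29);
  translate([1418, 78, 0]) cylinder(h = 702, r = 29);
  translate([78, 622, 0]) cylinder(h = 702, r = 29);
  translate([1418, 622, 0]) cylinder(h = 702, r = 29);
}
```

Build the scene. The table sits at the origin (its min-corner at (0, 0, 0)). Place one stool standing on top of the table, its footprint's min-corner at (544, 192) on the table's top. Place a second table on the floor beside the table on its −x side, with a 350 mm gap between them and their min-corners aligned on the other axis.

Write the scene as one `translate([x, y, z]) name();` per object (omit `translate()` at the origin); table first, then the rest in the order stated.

table();
translate([544, 192, 749]) stool();
translate([-1846, 0, 0]) table_2();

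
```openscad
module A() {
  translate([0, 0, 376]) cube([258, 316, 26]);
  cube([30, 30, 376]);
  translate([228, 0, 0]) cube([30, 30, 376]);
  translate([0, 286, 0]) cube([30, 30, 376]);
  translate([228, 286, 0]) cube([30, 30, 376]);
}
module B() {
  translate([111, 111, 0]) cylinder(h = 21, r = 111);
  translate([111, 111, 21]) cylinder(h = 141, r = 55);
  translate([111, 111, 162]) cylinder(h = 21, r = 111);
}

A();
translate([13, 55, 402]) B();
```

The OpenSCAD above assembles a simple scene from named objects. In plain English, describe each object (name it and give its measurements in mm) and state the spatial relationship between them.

A is a simple wooden stool: a rectangular seat 258 mm (x) by 316 mm (y), 26 mm thick, top face at z = 402 mm, on four square legs, each 30×30 mm in cross-section. The legs rest on z = 0, each flush with a corner of the seat.

B is a spool: two coaxial disc flanges of radius 111 mm and thickness 21 mm, joined by a core cylinder of radius 55 mm and height 141 mm. The lower flange rests on z = 0 and the three cylinders share a vertical axis.

The spool is on top of the stool.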